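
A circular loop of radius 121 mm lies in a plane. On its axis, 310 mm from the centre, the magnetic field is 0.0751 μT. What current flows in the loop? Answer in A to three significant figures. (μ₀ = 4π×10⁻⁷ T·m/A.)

On the axis of a loop, B = μ₀IR²/[2(R²+z²)^(3/2)], so I = 2B(R²+z²)^(3/2)/(μ₀R²).
R² + z² = 0.01464 + 0.0961 = 0.1107 m²; raised to 3/2 gives 3.69×10⁻² m³.
I = 2 × 7.51×10⁻⁸ × 3.69×10⁻² / (1.26×10⁻⁶ × 0.01464) = 0.301 A.

I ≈ 0.301 A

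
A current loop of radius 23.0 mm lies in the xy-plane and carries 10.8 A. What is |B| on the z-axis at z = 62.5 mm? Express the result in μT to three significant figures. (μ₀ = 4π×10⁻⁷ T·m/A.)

On the axis of a circular loop, B = μ₀IR² / [2(R²+z²)^(3/2)].
R² + z² = (0.023)² + (0.0625)² = 0.004435 m², and (R²+z²)^(3/2) = 2.95×10⁻⁴ m³.
B = (4π×10⁻⁷ × 10.8 × 0.000529) / (2 × 2.95×10⁻⁴) = 1.22×10⁻⁵ T.

B ≈ 12.2 μT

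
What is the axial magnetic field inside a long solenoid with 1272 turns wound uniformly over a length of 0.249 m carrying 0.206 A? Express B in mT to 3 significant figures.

Inside a long solenoid, B = μ₀nI with n = 5108 turns/m.
B = 4π×10⁻⁷ × 5108 × 0.206 = 1.32×10⁻³ T.

B ≈ 1.32 mT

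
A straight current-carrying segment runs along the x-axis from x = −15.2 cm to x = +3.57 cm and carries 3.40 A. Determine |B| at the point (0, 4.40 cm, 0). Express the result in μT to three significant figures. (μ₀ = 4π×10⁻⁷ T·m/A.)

B ≈ 12.3 μT

For a finite straight segment, B = (μ₀I/4πd)(sinθ₁ + sinθ₂), where θ₁, θ₂ are the angles from the perpendicular to each end.
The perpendicular distance is d = 0.044 m; the end-offsets along the wire are a = 0.152 m and b = 0.0357 m.
sinθ₁ = 0.152/√(0.152²+0.044²) = 0.9606; sinθ₂ = 0.0357/√(0.0357²+0.044²) = 0.6301.
B = (4π×10⁻⁷ × 3.40) / (4π × 0.044) × (0.9606 + 0.6301) = 1.23×10⁻⁵ T.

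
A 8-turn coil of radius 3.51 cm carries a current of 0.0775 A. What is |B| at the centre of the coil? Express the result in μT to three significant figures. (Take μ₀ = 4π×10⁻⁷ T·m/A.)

For an N-turn flat coil, B = Nμ₀I/(2R) with R = 0.0351 m.
B = 8 × 1.39×10⁻⁶ T = 1.11×10⁻⁵ T.

B ≈ 11.1 μT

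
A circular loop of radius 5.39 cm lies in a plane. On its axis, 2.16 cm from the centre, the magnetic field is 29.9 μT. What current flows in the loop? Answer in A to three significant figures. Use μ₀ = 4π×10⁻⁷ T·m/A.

On the axis of a loop, B = μ₀IR²/[2(R²+z²)^(3/2)], so I = 2B(R²+z²)^(3/2)/(μ₀R²).
R² + z² = 0.002905 + 0.0004666 = 0.003372 m²; raised to 3/2 gives 1.96×10⁻⁴ m³.
I = 2 × 2.99×10⁻⁵ × 1.96×10⁻⁴ / (1.26×10⁻⁶ × 0.002905) = 3.21 A.

I ≈ 3.21 A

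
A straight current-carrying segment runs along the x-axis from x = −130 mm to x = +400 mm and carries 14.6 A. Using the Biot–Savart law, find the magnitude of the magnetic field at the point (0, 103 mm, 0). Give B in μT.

For a finite straight segment, B = (μ₀I/4πd)(sinθ₁ + sinθ₂), where θ₁, θ₂ are the angles from the perpendicular to each end.
The perpendicular distance is d = 0.103 m; the end-offsets along the wire are a = 0.13 m and b = 0.4 m.
sinθ₁ = 0.13/√(0.13²+0.103²) = 0.7838; sinθ₂ = 0.4/√(0.4²+0.103²) = 0.9684.
B = (4π×10⁻⁷ × 14.6) / (4π × 0.103) × (0.7838 + 0.9684) = 2.48×10⁻⁵ T.

B ≈ 24.8 μT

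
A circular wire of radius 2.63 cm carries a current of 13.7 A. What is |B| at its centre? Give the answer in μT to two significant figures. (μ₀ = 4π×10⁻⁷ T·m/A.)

B ≈ 330 μT

At the centre of a circular loop the Biot–Savart law gives B = μ₀I/(2R).
B = (4π×10⁻⁷ × 13.7) / (2 × 0.0263) = 3.27×10⁻⁴ T.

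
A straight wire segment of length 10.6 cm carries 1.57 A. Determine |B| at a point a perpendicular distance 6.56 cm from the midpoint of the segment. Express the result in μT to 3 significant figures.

B ≈ 3.01 μT

For a finite straight segment, B = (μ₀I/4πd)(sinθ₁ + sinθ₂), where θ₁, θ₂ are the angles from the perpendicular to each end.
The perpendicular from the point meets the wire at its midpoint, so each end is L/2 = 0.053 m away along the wire.
sinθ₁ = 0.053/√(0.053²+0.0656²) = 0.6284; sinθ₂ = 0.053/√(0.053²+0.0656²) = 0.6284.
B = (4π×10⁻⁷ × 1.57) / (4π × 0.0656) × (0.6284 + 0.6284) = 3.01×10⁻⁶ T.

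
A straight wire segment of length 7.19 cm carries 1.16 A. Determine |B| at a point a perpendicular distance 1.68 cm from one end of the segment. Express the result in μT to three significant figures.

For a finite straight segment, B = (μ₀I/4πd)(sinθ₁ + sinθ₂), where θ₁, θ₂ are the angles from the perpendicular to each end.
The perpendicular foot is at one end, so the two end-offsets along the wire are 0 and L = 0.0719 m.
sinθ₁ = 0/√(0²+0.0168²) = 0.0000; sinθ₂ = 0.0719/√(0.0719²+0.0168²) = 0.9738.
B = (4π×10⁻⁷ × 1.16) / (4π × 0.0168) × (0.0000 + 0.9738) = 6.72×10⁻⁶ T.

B ≈ 6.72 μT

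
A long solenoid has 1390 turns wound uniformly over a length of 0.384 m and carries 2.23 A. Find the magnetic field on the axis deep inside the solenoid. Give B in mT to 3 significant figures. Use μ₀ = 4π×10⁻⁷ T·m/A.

B ≈ 10.1 mT

Inside a long solenoid, B = μ₀nI with n = 3620 turns/m.
B = 4π×10⁻⁷ × 3620 × 2.23 = 1.01×10⁻² T.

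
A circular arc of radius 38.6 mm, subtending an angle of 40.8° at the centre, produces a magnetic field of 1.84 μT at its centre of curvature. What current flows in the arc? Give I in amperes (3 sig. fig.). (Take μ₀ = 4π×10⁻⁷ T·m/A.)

I ≈ 0.997 A

For a circular arc, B = μ₀Iφ/(4πR) with φ in radians; here φ = 0.7121 rad.
So I = 4πRB/(μ₀φ) = 4π × 0.0386 × 1.84×10⁻⁶ / (4π×10⁻⁷ × 0.7121) = 0.997 A.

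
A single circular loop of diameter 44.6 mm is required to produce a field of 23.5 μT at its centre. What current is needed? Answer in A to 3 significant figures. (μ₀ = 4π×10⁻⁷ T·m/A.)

I ≈ 0.834 A

At the centre of a circular loop B = μ₀I/(2R), so I = 2RB/μ₀.
With R = 0.0223 m, I = 2 × 0.0223 × 2.35×10⁻⁵ / (4π×10⁻⁷) = 0.834 A.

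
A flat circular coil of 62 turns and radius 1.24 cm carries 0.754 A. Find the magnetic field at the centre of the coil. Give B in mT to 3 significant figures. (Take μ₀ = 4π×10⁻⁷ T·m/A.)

B ≈ 2.37 mT

For an N-turn flat coil, B = Nμ₀I/(2R) with R = 0.0124 m.
B = 62 × 3.82×10⁻⁵ T = 2.37×10⁻³ T.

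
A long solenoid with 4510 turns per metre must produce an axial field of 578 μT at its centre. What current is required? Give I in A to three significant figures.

Inside a long solenoid B = μ₀nI with n = 4510 m⁻¹, so I = B/(μ₀n).
I = 5.78×10⁻⁴ / (4π×10⁻⁷ × 4510) = 0.102 A.

I ≈ 0.102 A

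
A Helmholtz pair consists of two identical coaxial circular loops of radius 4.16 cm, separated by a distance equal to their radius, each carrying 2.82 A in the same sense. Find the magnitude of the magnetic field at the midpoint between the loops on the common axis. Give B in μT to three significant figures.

Each loop contributes B = μ₀IR²/[2(R²+z²)^(3/2)] on the axis, with z measured from that loop.
Loop 1 (z = 0.0208 m): B₁ = 3.05×10⁻⁵ T. Loop 2 (z = 0.0208 m): B₂ = 3.05×10⁻⁵ T.
The fields add: B = B₁ + B₂ = 6.10×10⁻⁵ T.

B ≈ 61.0 μT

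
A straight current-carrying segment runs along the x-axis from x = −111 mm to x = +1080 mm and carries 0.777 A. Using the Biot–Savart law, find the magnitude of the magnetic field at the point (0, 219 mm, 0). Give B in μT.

For a finite straight segment, B = (μ₀I/4πd)(sinθ₁ + sinθ₂), where θ₁, θ₂ are the angles from the perpendicular to each end.
The perpendicular distance is d = 0.219 m; the end-offsets along the wire are a = 0.111 m and b = 1.08 m.
sinθ₁ = 0.111/√(0.111²+0.219²) = 0.4521; sinθ₂ = 1.08/√(1.08²+0.219²) = 0.9801.
B = (4π×10⁻⁷ × 0.777) / (4π × 0.219) × (0.4521 + 0.9801) = 5.08×10⁻⁷ T.

B ≈ 0.508 μT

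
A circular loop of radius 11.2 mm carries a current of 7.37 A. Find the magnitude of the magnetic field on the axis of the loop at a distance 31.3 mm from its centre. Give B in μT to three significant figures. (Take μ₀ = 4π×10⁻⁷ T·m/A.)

On the axis of a circular loop, B = μ₀IR² / [2(R²+z²)^(3/2)].
R² + z² = (0.0112)² + (0.0313)² = 0.001105 m², and (R²+z²)^(3/2) = 3.67×10⁻⁵ m³.
B = (4π×10⁻⁷ × 7.37 × 0.0001254) / (2 × 3.67×10⁻⁵) = 1.58×10⁻⁵ T.

B ≈ 15.8 μT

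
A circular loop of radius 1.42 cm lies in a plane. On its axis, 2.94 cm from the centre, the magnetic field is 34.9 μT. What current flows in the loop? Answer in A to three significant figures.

I ≈ 9.59 A

On the axis of a loop, B = μ₀IR²/[2(R²+z²)^(3/2)], so I = 2B(R²+z²)^(3/2)/(μ₀R²).
R² + z² = 0.0002016 + 0.0008644 = 0.001066 m²; raised to 3/2 gives 3.48×10⁻⁵ m³.
I = 2 × 3.49×10⁻⁵ × 3.48×10⁻⁵ / (1.26×10⁻⁶ × 0.0002016) = 9.59 A.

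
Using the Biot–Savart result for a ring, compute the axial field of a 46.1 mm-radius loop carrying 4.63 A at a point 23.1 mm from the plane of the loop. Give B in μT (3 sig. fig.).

B ≈ 45.1 μT

On the axis of a circular loop, B = μ₀IR² / [2(R²+z²)^(3/2)].
R² + z² = (0.0461)² + (0.0231)² = 0.002659 m², and (R²+z²)^(3/2) = 1.37×10⁻⁴ m³.
B = (4π×10⁻⁷ × 4.63 × 0.002125) / (2 × 1.37×10⁻⁴) = 4.51×10⁻⁵ T.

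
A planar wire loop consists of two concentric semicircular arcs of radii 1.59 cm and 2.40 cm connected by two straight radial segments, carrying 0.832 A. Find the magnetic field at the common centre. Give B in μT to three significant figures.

The radial connectors point toward the centre, so dl × r̂ = 0 and they contribute nothing.
Each semicircle gives μ₀I/(4R): inner arc 1.64×10⁻⁵ T, outer arc 1.09×10⁻⁵ T.
The two arcs carry current in opposite angular senses, so their fields oppose: B = |1.64×10⁻⁵ − 1.09×10⁻⁵| = 5.55×10⁻⁶ T.

B ≈ 5.55 μT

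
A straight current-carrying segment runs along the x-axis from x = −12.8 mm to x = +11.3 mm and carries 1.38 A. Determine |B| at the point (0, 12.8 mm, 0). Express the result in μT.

B ≈ 14.8 μT

For a finite straight segment, B = (μ₀I/4πd)(sinθ₁ + sinθ₂), where θ₁, θ₂ are the angles from the perpendicular to each end.
The perpendicular distance is d = 0.0128 m; the end-offsets along the wire are a = 0.0128 m and b = 0.0113 m.
sinθ₁ = 0.0128/√(0.0128²+0.0128²) = 0.7071; sinθ₂ = 0.0113/√(0.0113²+0.0128²) = 0.6618.
B = (4π×10⁻⁷ × 1.38) / (4π × 0.0128) × (0.7071 + 0.6618) = 1.48×10⁻⁵ T.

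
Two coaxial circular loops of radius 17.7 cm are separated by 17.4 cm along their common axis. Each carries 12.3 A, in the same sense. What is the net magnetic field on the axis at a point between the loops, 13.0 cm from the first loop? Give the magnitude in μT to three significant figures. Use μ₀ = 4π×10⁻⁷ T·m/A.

B ≈ 62.8 μT

Each loop contributes B = μ₀IR²/[2(R²+z²)^(3/2)] on the axis, with z measured from that loop.
Loop 1 (z = 0.13 m): B₁ = 2.29×10⁻⁵ T. Loop 2 (z = 0.044 m): B₂ = 3.99×10⁻⁵ T.
The fields add: B = B₁ + B₂ = 6.28×10⁻⁵ T.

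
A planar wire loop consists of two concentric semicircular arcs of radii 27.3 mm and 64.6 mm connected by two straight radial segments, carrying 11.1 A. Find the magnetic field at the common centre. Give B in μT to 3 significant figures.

B ≈ 73.8 μT

The radial connectors point toward the centre, so dl × r̂ = 0 and they contribute nothing.
Each semicircle gives μ₀I/(4R): inner arc 1.28×10⁻⁴ T, outer arc 5.40×10⁻⁵ T.
The two arcs carry current in opposite angular senses, so their fields oppose: B = |1.28×10⁻⁴ − 5.40×10⁻⁵| = 7.38×10⁻⁵ T.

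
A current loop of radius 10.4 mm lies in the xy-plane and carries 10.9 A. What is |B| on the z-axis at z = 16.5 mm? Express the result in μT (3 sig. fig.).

B ≈ 99.8 μT

On the axis of a circular loop, B = μ₀IR² / [2(R²+z²)^(3/2)].
R² + z² = (0.0104)² + (0.0165)² = 0.0003804 m², and (R²+z²)^(3/2) = 7.42×10⁻⁶ m³.
B = (4π×10⁻⁷ × 10.9 × 0.0001082) / (2 × 7.42×10⁻⁶) = 9.98×10⁻⁵ T.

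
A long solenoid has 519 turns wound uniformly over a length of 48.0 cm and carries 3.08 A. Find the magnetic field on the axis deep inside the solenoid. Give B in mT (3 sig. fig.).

Inside a long solenoid, B = μ₀nI with n = 1081 turns/m.
B = 4π×10⁻⁷ × 1081 × 3.08 = 4.18×10⁻³ T.

B ≈ 4.18 mT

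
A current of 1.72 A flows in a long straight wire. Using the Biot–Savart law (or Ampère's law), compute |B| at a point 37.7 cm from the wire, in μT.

B ≈ 0.912 μT

For an infinitely long straight wire, B = μ₀I/(2πd).
B = (4π×10⁻⁷ × 1.72) / (2π × 0.377) = 9.12×10⁻⁷ T.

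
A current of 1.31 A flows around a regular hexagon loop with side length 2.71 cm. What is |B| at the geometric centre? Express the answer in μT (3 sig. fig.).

Each side is a finite straight segment at perpendicular distance d = a/(2 tan(π/6)) = 0.02347 m from the centre, with end-angles ±π/6.
One side contributes B₁ = (μ₀I/4πd)·2 sin(π/6) = 5.58×10⁻⁶ T.
All 6 sides add in the same direction: B = 6 × 5.58×10⁻⁶ = 3.35×10⁻⁵ T.

B ≈ 33.5 μT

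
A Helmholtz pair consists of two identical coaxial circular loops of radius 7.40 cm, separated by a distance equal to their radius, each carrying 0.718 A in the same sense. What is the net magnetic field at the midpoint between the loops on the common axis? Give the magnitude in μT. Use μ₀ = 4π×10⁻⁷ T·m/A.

B ≈ 8.72 μT

Each loop contributes B = μ₀IR²/[2(R²+z²)^(3/2)] on the axis, with z measured from that loop.
Loop 1 (z = 0.037 m): B₁ = 4.36×10⁻⁶ T. Loop 2 (z = 0.037 m): B₂ = 4.36×10⁻⁶ T.
The fields add: B = B₁ + B₂ = 8.72×10⁻⁶ T.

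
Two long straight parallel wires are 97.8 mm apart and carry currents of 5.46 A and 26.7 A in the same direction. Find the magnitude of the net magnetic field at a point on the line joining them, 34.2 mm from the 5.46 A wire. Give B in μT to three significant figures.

B ≈ 52.0 μT

Each long wire gives B = μ₀I/(2πd). Distances are d₁ = 0.0342 m and d₂ = 0.0636 m.
B₁ = 3.19×10⁻⁵ T, B₂ = 8.40×10⁻⁵ T.
Between parallel currents the two contributions point in opposite directions, so they subtract. B = |B₁ − B₂| = |3.19×10⁻⁵ − 8.40×10⁻⁵| = 5.20×10⁻⁵ T.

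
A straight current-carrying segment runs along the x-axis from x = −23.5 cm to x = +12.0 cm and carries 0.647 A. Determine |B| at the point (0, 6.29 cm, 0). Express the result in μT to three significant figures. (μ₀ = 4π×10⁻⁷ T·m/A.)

B ≈ 1.90 μT

For a finite straight segment, B = (μ₀I/4πd)(sinθ₁ + sinθ₂), where θ₁, θ₂ are the angles from the perpendicular to each end.
The perpendicular distance is d = 0.0629 m; the end-offsets along the wire are a = 0.235 m and b = 0.12 m.
sinθ₁ = 0.235/√(0.235²+0.0629²) = 0.9660; sinθ₂ = 0.12/√(0.12²+0.0629²) = 0.8857.
B = (4π×10⁻⁷ × 0.647) / (4π × 0.0629) × (0.9660 + 0.8857) = 1.90×10⁻⁶ T.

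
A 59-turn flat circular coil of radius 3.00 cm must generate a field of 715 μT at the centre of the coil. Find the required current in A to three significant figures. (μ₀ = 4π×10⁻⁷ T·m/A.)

For an N-turn coil, B = Nμ₀I/(2R) with R = 0.03 m, so I = 2RB/(Nμ₀) = 2 × 0.03 × 7.15×10⁻⁴ / (59 × 4π×10⁻⁷) = 0.579 A.

I ≈ 0.579 A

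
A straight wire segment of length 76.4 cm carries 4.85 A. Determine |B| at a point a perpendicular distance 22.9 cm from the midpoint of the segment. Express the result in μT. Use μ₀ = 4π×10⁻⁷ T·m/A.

B ≈ 3.63 μT

For a finite straight segment, B = (μ₀I/4πd)(sinθ₁ + sinθ₂), where θ₁, θ₂ are the angles from the perpendicular to each end.
The perpendicular from the point meets the wire at its midpoint, so each end is L/2 = 0.382 m away along the wire.
sinθ₁ = 0.382/√(0.382²+0.229²) = 0.8577; sinθ₂ = 0.382/√(0.382²+0.229²) = 0.8577.
B = (4π×10⁻⁷ × 4.85) / (4π × 0.229) × (0.8577 + 0.8577) = 3.63×10⁻⁶ T.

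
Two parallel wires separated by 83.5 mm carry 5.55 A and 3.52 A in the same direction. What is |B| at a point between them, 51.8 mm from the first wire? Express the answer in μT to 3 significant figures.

B ≈ 0.780 μT

Each long wire gives B = μ₀I/(2πd). Distances are d₁ = 0.0518 m and d₂ = 0.0317 m.
B₁ = 2.14×10⁻⁵ T, B₂ = 2.22×10⁻⁵ T.
Between parallel currents the two contributions point in opposite directions, so they subtract. B = |B₁ − B₂| = |2.14×10⁻⁵ − 2.22×10⁻⁵| = 7.80×10⁻⁷ T.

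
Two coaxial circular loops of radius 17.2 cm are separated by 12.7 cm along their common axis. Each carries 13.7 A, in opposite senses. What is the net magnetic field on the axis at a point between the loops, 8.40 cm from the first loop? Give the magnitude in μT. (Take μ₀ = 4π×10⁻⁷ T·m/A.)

Each loop contributes B = μ₀IR²/[2(R²+z²)^(3/2)] on the axis, with z measured from that loop.
Loop 1 (z = 0.084 m): B₁ = 3.63×10⁻⁵ T. Loop 2 (z = 0.043 m): B₂ = 4.57×10⁻⁵ T.
The fields oppose: B = |B₁ − B₂| = 9.39×10⁻⁶ T.

B ≈ 9.39 μT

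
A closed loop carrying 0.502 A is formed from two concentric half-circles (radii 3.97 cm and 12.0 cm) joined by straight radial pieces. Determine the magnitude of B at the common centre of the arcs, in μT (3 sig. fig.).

The radial connectors point toward the centre, so dl × r̂ = 0 and they contribute nothing.
Each semicircle gives μ₀I/(4R): inner arc 3.97×10⁻⁶ T, outer arc 1.31×10⁻⁶ T.
The two arcs carry current in opposite angular senses, so their fields oppose: B = |3.97×10⁻⁶ − 1.31×10⁻⁶| = 2.66×10⁻⁶ T.

B ≈ 2.66 μT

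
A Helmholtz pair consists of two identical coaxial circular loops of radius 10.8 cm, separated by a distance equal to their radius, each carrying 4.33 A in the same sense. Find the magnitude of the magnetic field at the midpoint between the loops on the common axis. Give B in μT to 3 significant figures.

Each loop contributes B = μ₀IR²/[2(R²+z²)^(3/2)] on the axis, with z measured from that loop.
Loop 1 (z = 0.054 m): B₁ = 1.80×10⁻⁵ T. Loop 2 (z = 0.054 m): B₂ = 1.80×10⁻⁵ T.
The fields add: B = B₁ + B₂ = 3.61×10⁻⁵ T.

B ≈ 36.1 μT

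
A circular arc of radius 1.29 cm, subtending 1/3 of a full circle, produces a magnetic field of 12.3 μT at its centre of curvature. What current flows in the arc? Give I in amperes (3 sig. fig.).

For a circular arc, B = μ₀Iφ/(4πR) with φ in radians; here φ = 2.094 rad.
So I = 4πRB/(μ₀φ) = 4π × 0.0129 × 1.23×10⁻⁵ / (4π×10⁻⁷ × 2.094) = 0.758 A.

I ≈ 0.758 A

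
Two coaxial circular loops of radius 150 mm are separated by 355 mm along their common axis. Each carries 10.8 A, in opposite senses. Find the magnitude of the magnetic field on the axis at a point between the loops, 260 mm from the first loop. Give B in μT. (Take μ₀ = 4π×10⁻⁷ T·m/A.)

Each loop contributes B = μ₀IR²/[2(R²+z²)^(3/2)] on the axis, with z measured from that loop.
Loop 1 (z = 0.26 m): B₁ = 5.65×10⁻⁶ T. Loop 2 (z = 0.095 m): B₂ = 2.73×10⁻⁵ T.
The fields oppose: B = |B₁ − B₂| = 2.16×10⁻⁵ T.

B ≈ 21.6 μT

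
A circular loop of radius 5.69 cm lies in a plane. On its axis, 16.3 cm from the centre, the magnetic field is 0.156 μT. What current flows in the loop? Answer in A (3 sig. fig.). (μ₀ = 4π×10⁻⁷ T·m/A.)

On the axis of a loop, B = μ₀IR²/[2(R²+z²)^(3/2)], so I = 2B(R²+z²)^(3/2)/(μ₀R²).
R² + z² = 0.003238 + 0.02657 = 0.02981 m²; raised to 3/2 gives 5.15×10⁻³ m³.
I = 2 × 1.56×10⁻⁷ × 5.15×10⁻³ / (1.26×10⁻⁶ × 0.003238) = 0.395 A.

I ≈ 0.395 A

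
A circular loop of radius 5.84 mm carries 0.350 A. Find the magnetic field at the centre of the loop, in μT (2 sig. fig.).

B ≈ 38 μT

At the centre of a circular loop the Biot–Savart law gives B = μ₀I/(2R).
B = (4π×10⁻⁷ × 0.350) / (2 × 0.00584) = 3.77×10⁻⁵ T.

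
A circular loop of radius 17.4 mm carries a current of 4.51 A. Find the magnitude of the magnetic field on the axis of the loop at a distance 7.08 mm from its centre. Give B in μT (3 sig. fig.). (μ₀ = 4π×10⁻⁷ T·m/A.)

B ≈ 129 μT

On the axis of a circular loop, B = μ₀IR² / [2(R²+z²)^(3/2)].
R² + z² = (0.0174)² + (0.00708)² = 0.0003529 m², and (R²+z²)^(3/2) = 6.63×10⁻⁶ m³.
B = (4π×10⁻⁷ × 4.51 × 0.0003028) / (2 × 6.63×10⁻⁶) = 1.29×10⁻⁴ T.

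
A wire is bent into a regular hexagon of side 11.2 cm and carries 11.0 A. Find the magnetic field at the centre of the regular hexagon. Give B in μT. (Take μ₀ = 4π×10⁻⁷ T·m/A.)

Each side is a finite straight segment at perpendicular distance d = a/(2 tan(π/6)) = 0.09699 m from the centre, with end-angles ±π/6.
One side contributes B₁ = (μ₀I/4πd)·2 sin(π/6) = 1.13×10⁻⁵ T.
All 6 sides add in the same direction: B = 6 × 1.13×10⁻⁵ = 6.80×10⁻⁵ T.

B ≈ 68.0 μT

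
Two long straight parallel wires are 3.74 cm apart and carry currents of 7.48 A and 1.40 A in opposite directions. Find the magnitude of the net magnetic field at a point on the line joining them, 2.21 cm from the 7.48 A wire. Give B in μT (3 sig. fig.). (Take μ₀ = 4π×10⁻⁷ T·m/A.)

Each long wire gives B = μ₀I/(2πd). Distances are d₁ = 0.0221 m and d₂ = 0.0153 m.
B₁ = 6.77×10⁻⁵ T, B₂ = 1.83×10⁻⁵ T.
Between antiparallel currents both contributions point the same way, so they add. B = B₁ + B₂ = 6.77×10⁻⁵ + 1.83×10⁻⁵ = 8.60×10⁻⁵ T.

B ≈ 86.0 μT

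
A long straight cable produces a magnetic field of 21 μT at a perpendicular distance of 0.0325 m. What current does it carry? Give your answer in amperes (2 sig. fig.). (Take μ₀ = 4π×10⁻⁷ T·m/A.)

I ≈ 3.4 A

For a long straight wire B = μ₀I/(2πd), so I = 2πdB/μ₀.
I = 2π × 0.0325 × 2.10×10⁻⁵ / (4π×10⁻⁷) = 3.41 A.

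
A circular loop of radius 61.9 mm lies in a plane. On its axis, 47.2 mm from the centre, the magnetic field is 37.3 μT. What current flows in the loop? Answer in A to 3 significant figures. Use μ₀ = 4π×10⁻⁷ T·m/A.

I ≈ 7.31 A

On the axis of a loop, B = μ₀IR²/[2(R²+z²)^(3/2)], so I = 2B(R²+z²)^(3/2)/(μ₀R²).
R² + z² = 0.003832 + 0.002228 = 0.006059 m²; raised to 3/2 gives 4.72×10⁻⁴ m³.
I = 2 × 3.73×10⁻⁵ × 4.72×10⁻⁴ / (1.26×10⁻⁶ × 0.003832) = 7.31 A.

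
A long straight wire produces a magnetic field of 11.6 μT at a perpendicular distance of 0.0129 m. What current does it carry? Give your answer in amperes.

For a long straight wire B = μ₀I/(2πd), so I = 2πdB/μ₀.
I = 2π × 0.0129 × 1.16×10⁻⁵ / (4π×10⁻⁷) = 0.748 A.

I ≈ 0.748 A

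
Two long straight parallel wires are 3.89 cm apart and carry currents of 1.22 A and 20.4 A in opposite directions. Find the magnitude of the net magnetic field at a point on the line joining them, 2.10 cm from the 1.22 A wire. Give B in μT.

B ≈ 240 μT

Each long wire gives B = μ₀I/(2πd). Distances are d₁ = 0.021 m and d₂ = 0.0179 m.
B₁ = 1.16×10⁻⁵ T, B₂ = 2.28×10⁻⁴ T.
Between antiparallel currents both contributions point the same way, so they add. B = B₁ + B₂ = 1.16×10⁻⁵ + 2.28×10⁻⁴ = 2.40×10⁻⁴ T.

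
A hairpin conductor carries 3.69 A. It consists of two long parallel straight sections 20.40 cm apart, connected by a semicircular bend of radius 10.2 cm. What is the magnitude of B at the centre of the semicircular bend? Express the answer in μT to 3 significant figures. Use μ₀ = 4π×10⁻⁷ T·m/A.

B ≈ 18.6 μT

The semicircular arc contributes B_arc = μ₀I·π/(4πR) = μ₀I/(4R) = 1.14×10⁻⁵ T.
Each semi-infinite lead is at perpendicular distance R = 0.102 m from the centre, with the perpendicular foot at its near end, so it contributes μ₀I/(4πR); both point the same way, together 7.24×10⁻⁶ T.
Arc and leads all point the same direction: B = 1.14×10⁻⁵ + 7.24×10⁻⁶ = 1.86×10⁻⁵ T.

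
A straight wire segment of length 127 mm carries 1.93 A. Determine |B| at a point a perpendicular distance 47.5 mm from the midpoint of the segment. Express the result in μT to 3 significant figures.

B ≈ 6.51 μT

For a finite straight segment, B = (μ₀I/4πd)(sinθ₁ + sinθ₂), where θ₁, θ₂ are the angles from the perpendicular to each end.
The perpendicular from the point meets the wire at its midpoint, so each end is L/2 = 0.0635 m away along the wire.
sinθ₁ = 0.0635/√(0.0635²+0.0475²) = 0.8008; sinθ₂ = 0.0635/√(0.0635²+0.0475²) = 0.8008.
B = (4π×10⁻⁷ × 1.93) / (4π × 0.0475) × (0.8008 + 0.8008) = 6.51×10⁻⁶ T.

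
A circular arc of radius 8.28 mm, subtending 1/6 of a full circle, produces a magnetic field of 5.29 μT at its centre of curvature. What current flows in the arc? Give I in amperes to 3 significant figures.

For a circular arc, B = μ₀Iφ/(4πR) with φ in radians; here φ = 1.047 rad.
So I = 4πRB/(μ₀φ) = 4π × 0.00828 × 5.29×10⁻⁶ / (4π×10⁻⁷ × 1.047) = 0.418 A.

I ≈ 0.418 A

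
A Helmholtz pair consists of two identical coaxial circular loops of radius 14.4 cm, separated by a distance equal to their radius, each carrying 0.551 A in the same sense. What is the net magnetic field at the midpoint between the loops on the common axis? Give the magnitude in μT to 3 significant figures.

B ≈ 3.44 μT

Each loop contributes B = μ₀IR²/[2(R²+z²)^(3/2)] on the axis, with z measured from that loop.
Loop 1 (z = 0.072 m): B₁ = 1.72×10⁻⁶ T. Loop 2 (z = 0.072 m): B₂ = 1.72×10⁻⁶ T.
The fields add: B = B₁ + B₂ = 3.44×10⁻⁶ T.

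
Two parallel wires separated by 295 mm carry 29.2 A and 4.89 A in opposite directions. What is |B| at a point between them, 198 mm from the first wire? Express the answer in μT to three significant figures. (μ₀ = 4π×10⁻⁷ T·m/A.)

B ≈ 39.6 μT

Each long wire gives B = μ₀I/(2πd). Distances are d₁ = 0.198 m and d₂ = 0.097 m.
B₁ = 2.95×10⁻⁵ T, B₂ = 1.01×10⁻⁵ T.
Between antiparallel currents both contributions point the same way, so they add. B = B₁ + B₂ = 2.95×10⁻⁵ + 1.01×10⁻⁵ = 3.96×10⁻⁵ T.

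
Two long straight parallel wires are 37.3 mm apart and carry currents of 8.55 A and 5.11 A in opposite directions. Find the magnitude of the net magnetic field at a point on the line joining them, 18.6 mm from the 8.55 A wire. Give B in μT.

B ≈ 147 μT

Each long wire gives B = μ₀I/(2πd). Distances are d₁ = 0.0186 m and d₂ = 0.0187 m.
B₁ = 9.19×10⁻⁵ T, B₂ = 5.47×10⁻⁵ T.
Between antiparallel currents both contributions point the same way, so they add. B = B₁ + B₂ = 9.19×10⁻⁵ + 5.47×10⁻⁵ = 1.47×10⁻⁴ T.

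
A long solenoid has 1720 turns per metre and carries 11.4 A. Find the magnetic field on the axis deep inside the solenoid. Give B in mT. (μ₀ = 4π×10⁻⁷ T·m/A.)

B ≈ 24.6 mT

Inside a long solenoid, B = μ₀nI with n = 1720 turns/m.
B = 4π×10⁻⁷ × 1720 × 11.4 = 2.46×10⁻² T.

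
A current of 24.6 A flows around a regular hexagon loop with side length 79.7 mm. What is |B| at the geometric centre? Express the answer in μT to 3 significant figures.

Each side is a finite straight segment at perpendicular distance d = a/(2 tan(π/6)) = 0.06902 m from the centre, with end-angles ±π/6.
One side contributes B₁ = (μ₀I/4πd)·2 sin(π/6) = 3.56×10⁻⁵ T.
All 6 sides add in the same direction: B = 6 × 3.56×10⁻⁵ = 2.14×10⁻⁴ T.

B ≈ 214 μT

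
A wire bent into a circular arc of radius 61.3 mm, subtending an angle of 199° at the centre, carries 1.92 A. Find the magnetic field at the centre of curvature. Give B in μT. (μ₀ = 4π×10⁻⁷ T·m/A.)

B ≈ 10.9 μT

The Biot–Savart field of a circular arc at its centre is B = μ₀Iφ/(4πR), with φ = 3.473 rad.
B = (4π×10⁻⁷ × 1.92 × 3.473) / (4π × 0.0613) = 1.09×10⁻⁵ T.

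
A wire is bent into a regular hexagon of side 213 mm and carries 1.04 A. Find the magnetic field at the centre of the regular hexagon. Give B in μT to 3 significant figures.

B ≈ 3.38 μT

Each side is a finite straight segment at perpendicular distance d = a/(2 tan(π/6)) = 0.1845 m from the centre, with end-angles ±π/6.
One side contributes B₁ = (μ₀I/4πd)·2 sin(π/6) = 5.64×10⁻⁷ T.
All 6 sides add in the same direction: B = 6 × 5.64×10⁻⁷ = 3.38×10⁻⁶ T.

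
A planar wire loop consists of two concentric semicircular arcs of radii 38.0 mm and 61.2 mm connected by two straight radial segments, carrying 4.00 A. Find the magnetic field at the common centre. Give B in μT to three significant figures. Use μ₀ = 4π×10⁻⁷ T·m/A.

The radial connectors point toward the centre, so dl × r̂ = 0 and they contribute nothing.
Each semicircle gives μ₀I/(4R): inner arc 3.31×10⁻⁵ T, outer arc 2.05×10⁻⁵ T.
The two arcs carry current in opposite angular senses, so their fields oppose: B = |3.31×10⁻⁵ − 2.05×10⁻⁵| = 1.25×10⁻⁵ T.

B ≈ 12.5 μT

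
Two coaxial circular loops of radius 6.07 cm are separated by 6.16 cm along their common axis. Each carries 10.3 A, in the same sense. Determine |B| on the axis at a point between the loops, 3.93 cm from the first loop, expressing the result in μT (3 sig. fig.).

B ≈ 151 μT

Each loop contributes B = μ₀IR²/[2(R²+z²)^(3/2)] on the axis, with z measured from that loop.
Loop 1 (z = 0.0393 m): B₁ = 6.31×10⁻⁵ T. Loop 2 (z = 0.0223 m): B₂ = 8.82×10⁻⁵ T.
The fields add: B = B₁ + B₂ = 1.51×10⁻⁴ T.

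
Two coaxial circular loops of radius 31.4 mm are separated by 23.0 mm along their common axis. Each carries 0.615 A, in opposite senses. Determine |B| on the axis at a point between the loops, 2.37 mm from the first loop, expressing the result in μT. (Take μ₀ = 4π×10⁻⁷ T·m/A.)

B ≈ 5.02 μT

Each loop contributes B = μ₀IR²/[2(R²+z²)^(3/2)] on the axis, with z measured from that loop.
Loop 1 (z = 0.00237 m): B₁ = 1.22×10⁻⁵ T. Loop 2 (z = 0.02063 m): B₂ = 7.18×10⁻⁶ T.
The fields oppose: B = |B₁ − B₂| = 5.02×10⁻⁶ T.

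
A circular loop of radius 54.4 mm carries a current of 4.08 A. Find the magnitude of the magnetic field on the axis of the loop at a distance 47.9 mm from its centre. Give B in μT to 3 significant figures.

On the axis of a circular loop, B = μ₀IR² / [2(R²+z²)^(3/2)].
R² + z² = (0.0544)² + (0.0479)² = 0.005254 m², and (R²+z²)^(3/2) = 3.81×10⁻⁴ m³.
B = (4π×10⁻⁷ × 4.08 × 0.002959) / (2 × 3.81×10⁻⁴) = 1.99×10⁻⁵ T.

B ≈ 19.9 μT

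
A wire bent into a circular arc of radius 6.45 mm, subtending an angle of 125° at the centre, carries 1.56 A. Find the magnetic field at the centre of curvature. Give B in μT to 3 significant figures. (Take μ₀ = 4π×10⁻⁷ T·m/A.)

The Biot–Savart field of a circular arc at its centre is B = μ₀Iφ/(4πR), with φ = 2.182 rad.
B = (4π×10⁻⁷ × 1.56 × 2.182) / (4π × 0.00645) = 5.28×10⁻⁵ T.

B ≈ 52.8 μT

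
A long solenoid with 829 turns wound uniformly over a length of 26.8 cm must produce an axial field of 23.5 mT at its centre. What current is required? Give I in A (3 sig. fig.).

Inside a long solenoid B = μ₀nI with n = 3093 m⁻¹, so I = B/(μ₀n).
I = 2.35×10⁻² / (4π×10⁻⁷ × 3093) = 6.05 A.

I ≈ 6.05 A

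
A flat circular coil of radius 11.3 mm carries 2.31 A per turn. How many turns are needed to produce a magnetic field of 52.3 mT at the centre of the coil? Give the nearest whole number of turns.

For an N-turn coil, B = Nμ₀I/(2R). A single turn gives B₁ = 1.28×10⁻⁴ T with R = 0.0113 m.
N = B/B₁ = 5.23×10⁻² / 1.28×10⁻⁴ = 407.18.

N = 407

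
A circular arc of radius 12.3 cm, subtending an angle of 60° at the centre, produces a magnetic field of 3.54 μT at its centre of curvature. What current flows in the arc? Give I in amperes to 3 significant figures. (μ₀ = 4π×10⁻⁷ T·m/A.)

I ≈ 4.16 A

For a circular arc, B = μ₀Iφ/(4πR) with φ in radians; here φ = 1.047 rad.
So I = 4πRB/(μ₀φ) = 4π × 0.123 × 3.54×10⁻⁶ / (4π×10⁻⁷ × 1.047) = 4.16 A.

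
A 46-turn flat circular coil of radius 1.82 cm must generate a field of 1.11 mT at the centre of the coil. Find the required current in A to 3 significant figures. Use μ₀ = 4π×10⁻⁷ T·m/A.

For an N-turn coil, B = Nμ₀I/(2R) with R = 0.0182 m, so I = 2RB/(Nμ₀) = 2 × 0.0182 × 1.11×10⁻³ / (46 × 4π×10⁻⁷) = 0.699 A.

I ≈ 0.699 A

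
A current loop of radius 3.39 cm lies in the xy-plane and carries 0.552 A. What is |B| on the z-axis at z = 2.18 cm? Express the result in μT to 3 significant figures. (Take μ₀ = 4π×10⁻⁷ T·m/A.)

On the axis of a circular loop, B = μ₀IR² / [2(R²+z²)^(3/2)].
R² + z² = (0.0339)² + (0.0218)² = 0.001624 m², and (R²+z²)^(3/2) = 6.55×10⁻⁵ m³.
B = (4π×10⁻⁷ × 0.552 × 0.001149) / (2 × 6.55×10⁻⁵) = 6.09×10⁻⁶ T.

B ≈ 6.09 μT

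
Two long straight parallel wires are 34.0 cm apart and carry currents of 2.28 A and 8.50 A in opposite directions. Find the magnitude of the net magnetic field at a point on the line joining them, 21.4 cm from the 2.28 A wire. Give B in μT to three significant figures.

Each long wire gives B = μ₀I/(2πd). Distances are d₁ = 0.214 m and d₂ = 0.126 m.
B₁ = 2.13×10⁻⁶ T, B₂ = 1.35×10⁻⁵ T.
Between antiparallel currents both contributions point the same way, so they add. B = B₁ + B₂ = 2.13×10⁻⁶ + 1.35×10⁻⁵ = 1.56×10⁻⁵ T.

B ≈ 15.6 μT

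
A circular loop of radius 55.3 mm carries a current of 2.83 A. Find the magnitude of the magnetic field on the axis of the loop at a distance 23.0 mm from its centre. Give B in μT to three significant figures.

On the axis of a circular loop, B = μ₀IR² / [2(R²+z²)^(3/2)].
R² + z² = (0.0553)² + (0.023)² = 0.003587 m², and (R²+z²)^(3/2) = 2.15×10⁻⁴ m³.
B = (4π×10⁻⁷ × 2.83 × 0.003058) / (2 × 2.15×10⁻⁴) = 2.53×10⁻⁵ T.

B ≈ 25.3 μT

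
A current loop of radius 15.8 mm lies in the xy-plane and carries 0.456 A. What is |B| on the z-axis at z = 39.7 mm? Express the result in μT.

B ≈ 0.917 μT

On the axis of a circular loop, B = μ₀IR² / [2(R²+z²)^(3/2)].
R² + z² = (0.0158)² + (0.0397)² = 0.001826 m², and (R²+z²)^(3/2) = 7.80×10⁻⁵ m³.
B = (4π×10⁻⁷ × 0.456 × 0.0002496) / (2 × 7.80×10⁻⁵) = 9.17×10⁻⁷ T.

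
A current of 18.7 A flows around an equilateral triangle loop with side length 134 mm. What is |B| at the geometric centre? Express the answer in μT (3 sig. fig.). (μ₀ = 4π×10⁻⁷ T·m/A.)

Each side is a finite straight segment at perpendicular distance d = a/(2 tan(π/3)) = 0.03868 m from the centre, with end-angles ±π/3.
One side contributes B₁ = (μ₀I/4πd)·2 sin(π/3) = 8.37×10⁻⁵ T.
All 3 sides add in the same direction: B = 3 × 8.37×10⁻⁵ = 2.51×10⁻⁴ T.

B ≈ 251 μT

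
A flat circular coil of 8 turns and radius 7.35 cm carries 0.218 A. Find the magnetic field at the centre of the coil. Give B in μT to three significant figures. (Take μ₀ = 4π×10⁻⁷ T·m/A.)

B ≈ 14.9 μT

For an N-turn flat coil, B = Nμ₀I/(2R) with R = 0.0735 m.
B = 8 × 1.86×10⁻⁶ T = 1.49×10⁻⁵ T.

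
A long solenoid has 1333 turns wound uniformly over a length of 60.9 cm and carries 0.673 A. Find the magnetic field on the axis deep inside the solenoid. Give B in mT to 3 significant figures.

B ≈ 1.85 mT

Inside a long solenoid, B = μ₀nI with n = 2189 turns/m.
B = 4π×10⁻⁷ × 2189 × 0.673 = 1.85×10⁻³ T.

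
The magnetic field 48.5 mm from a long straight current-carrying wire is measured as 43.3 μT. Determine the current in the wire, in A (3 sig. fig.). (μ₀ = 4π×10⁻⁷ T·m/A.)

I ≈ 10.5 A

For a long straight wire B = μ₀I/(2πd), so I = 2πdB/μ₀.
I = 2π × 0.0485 × 4.33×10⁻⁵ / (4π×10⁻⁷) = 10.5 A.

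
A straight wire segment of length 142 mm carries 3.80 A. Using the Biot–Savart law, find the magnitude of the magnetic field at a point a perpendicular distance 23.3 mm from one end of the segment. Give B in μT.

B ≈ 16.1 μT

For a finite straight segment, B = (μ₀I/4πd)(sinθ₁ + sinθ₂), where θ₁, θ₂ are the angles from the perpendicular to each end.
The perpendicular foot is at one end, so the two end-offsets along the wire are 0 and L = 0.142 m.
sinθ₁ = 0/√(0²+0.0233²) = 0.0000; sinθ₂ = 0.142/√(0.142²+0.0233²) = 0.9868.
B = (4π×10⁻⁷ × 3.80) / (4π × 0.0233) × (0.0000 + 0.9868) = 1.61×10⁻⁵ T.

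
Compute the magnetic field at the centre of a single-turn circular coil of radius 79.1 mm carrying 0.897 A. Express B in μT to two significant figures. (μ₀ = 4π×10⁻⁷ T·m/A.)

B ≈ 7.1 μT

At the centre of a circular loop the Biot–Savart law gives B = μ₀I/(2R).
B = (4π×10⁻⁷ × 0.897) / (2 × 0.0791) = 7.13×10⁻⁶ T.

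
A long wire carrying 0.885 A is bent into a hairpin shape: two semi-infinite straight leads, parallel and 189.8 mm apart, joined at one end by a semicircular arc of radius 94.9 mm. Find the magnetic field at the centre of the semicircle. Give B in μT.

B ≈ 4.79 μT

The semicircular arc contributes B_arc = μ₀I·π/(4πR) = μ₀I/(4R) = 2.93×10⁻⁶ T.
Each semi-infinite lead is at perpendicular distance R = 0.0949 m from the centre, with the perpendicular foot at its near end, so it contributes μ₀I/(4πR); both point the same way, together 1.87×10⁻⁶ T.
Arc and leads all point the same direction: B = 2.93×10⁻⁶ + 1.87×10⁻⁶ = 4.79×10⁻⁶ T.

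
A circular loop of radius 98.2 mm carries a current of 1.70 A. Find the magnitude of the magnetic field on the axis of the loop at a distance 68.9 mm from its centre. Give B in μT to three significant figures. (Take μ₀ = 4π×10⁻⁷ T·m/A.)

On the axis of a circular loop, B = μ₀IR² / [2(R²+z²)^(3/2)].
R² + z² = (0.0982)² + (0.0689)² = 0.01439 m², and (R²+z²)^(3/2) = 1.73×10⁻³ m³.
B = (4π×10⁻⁷ × 1.70 × 0.009643) / (2 × 1.73×10⁻³) = 5.97×10⁻⁶ T.

B ≈ 5.97 μT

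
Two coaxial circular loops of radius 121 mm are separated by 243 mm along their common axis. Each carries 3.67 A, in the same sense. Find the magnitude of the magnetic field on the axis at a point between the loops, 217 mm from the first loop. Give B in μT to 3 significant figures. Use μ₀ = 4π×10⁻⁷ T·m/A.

B ≈ 20.0 μT

Each loop contributes B = μ₀IR²/[2(R²+z²)^(3/2)] on the axis, with z measured from that loop.
Loop 1 (z = 0.217 m): B₁ = 2.20×10⁻⁶ T. Loop 2 (z = 0.026 m): B₂ = 1.78×10⁻⁵ T.
The fields add: B = B₁ + B₂ = 2.00×10⁻⁵ T.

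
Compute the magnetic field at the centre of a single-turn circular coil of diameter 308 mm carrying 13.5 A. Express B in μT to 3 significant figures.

At the centre of a circular loop the Biot–Savart law gives B = μ₀I/(2R) (so R = 0.154 m).
B = (4π×10⁻⁷ × 13.5) / (2 × 0.154) = 5.51×10⁻⁵ T.

B ≈ 55.1 μT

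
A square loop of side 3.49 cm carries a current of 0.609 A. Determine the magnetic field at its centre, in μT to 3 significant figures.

Each side is a finite straight segment at perpendicular distance d = a/(2 tan(π/4)) = 0.01745 m from the centre, with end-angles ±π/4.
One side contributes B₁ = (μ₀I/4πd)·2 sin(π/4) = 4.94×10⁻⁶ T.
All 4 sides add in the same direction: B = 4 × 4.94×10⁻⁶ = 1.97×10⁻⁵ T.

B ≈ 19.7 μT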